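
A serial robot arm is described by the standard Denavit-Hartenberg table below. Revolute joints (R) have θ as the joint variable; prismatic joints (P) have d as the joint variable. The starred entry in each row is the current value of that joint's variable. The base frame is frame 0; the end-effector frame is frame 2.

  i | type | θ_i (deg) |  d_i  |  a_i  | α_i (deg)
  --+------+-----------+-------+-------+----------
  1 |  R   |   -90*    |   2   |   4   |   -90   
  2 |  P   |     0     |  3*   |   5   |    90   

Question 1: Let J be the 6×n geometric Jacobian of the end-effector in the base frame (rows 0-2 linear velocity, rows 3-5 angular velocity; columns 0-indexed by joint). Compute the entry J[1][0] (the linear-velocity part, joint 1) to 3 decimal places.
3.000

axis z_0 = ẑ; lever o_n−o_0 = (3.0000,-9.0000,2.0000)
cross product → J_v[:, 0] = (9.0000,3.0000,-0.0000)
J_ω[:, 0] = z_0
entry J[1][0] = 3.0000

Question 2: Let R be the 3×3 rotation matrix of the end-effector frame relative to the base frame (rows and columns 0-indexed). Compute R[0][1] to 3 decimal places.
1.000

End-effector y-axis (col 1 of R) = (1.0000,0.0000,0.0000)
R[0][1] = 1.0000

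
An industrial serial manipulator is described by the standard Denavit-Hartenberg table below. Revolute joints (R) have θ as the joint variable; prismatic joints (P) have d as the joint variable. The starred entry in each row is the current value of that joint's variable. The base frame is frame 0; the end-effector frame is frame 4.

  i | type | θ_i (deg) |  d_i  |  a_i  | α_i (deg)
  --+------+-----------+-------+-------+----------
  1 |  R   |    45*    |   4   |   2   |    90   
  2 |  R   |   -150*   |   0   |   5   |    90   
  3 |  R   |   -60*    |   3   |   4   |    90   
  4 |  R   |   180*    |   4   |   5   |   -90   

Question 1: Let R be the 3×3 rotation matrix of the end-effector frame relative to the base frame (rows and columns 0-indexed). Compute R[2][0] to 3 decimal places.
End-effector x-axis (col 0 of R) = (0.9186,-0.3062,0.2500)
R[2][0] = 0.2500

0.250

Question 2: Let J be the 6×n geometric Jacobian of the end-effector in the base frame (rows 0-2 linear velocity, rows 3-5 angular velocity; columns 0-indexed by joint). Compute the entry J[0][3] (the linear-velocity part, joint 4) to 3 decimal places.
1.768

axis z_3 = (0.1768,0.8839,0.4330); lever o_n−o_3 = (5.2999,2.0046,2.9821)
cross product → J_v[:, 3] = (1.7678,1.7678,-4.3301)
J_ω[:, 3] = z_3
entry J[0][3] = 1.7678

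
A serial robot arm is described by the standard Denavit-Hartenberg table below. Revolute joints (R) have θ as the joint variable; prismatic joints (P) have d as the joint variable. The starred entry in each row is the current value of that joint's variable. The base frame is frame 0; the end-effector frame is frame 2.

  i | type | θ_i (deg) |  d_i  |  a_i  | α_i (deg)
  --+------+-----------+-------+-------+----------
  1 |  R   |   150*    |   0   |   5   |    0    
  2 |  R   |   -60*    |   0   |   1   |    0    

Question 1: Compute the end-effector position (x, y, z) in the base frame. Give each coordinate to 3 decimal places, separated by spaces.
-4.330 3.500 0.000

after link 1: o_1 = (-4.3301, 2.5000, 0.0000)
after link 2: o_2 = (-4.3301, 3.5000, 0.0000)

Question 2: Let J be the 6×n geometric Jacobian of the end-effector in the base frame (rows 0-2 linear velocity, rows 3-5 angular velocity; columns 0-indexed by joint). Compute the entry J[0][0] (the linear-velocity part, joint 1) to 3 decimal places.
axis z_0 = ẑ; lever o_n−o_0 = (-4.3301,3.5000,0.0000)
cross product → J_v[:, 0] = (-3.5000,-4.3301,0.0000)
J_ω[:, 0] = z_0
entry J[0][0] = -3.5000

-3.500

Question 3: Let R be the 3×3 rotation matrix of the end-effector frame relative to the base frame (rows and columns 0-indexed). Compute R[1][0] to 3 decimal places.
End-effector x-axis (col 0 of R) = (-0.0000,1.0000,0.0000)
R[1][0] = 1.0000

1.000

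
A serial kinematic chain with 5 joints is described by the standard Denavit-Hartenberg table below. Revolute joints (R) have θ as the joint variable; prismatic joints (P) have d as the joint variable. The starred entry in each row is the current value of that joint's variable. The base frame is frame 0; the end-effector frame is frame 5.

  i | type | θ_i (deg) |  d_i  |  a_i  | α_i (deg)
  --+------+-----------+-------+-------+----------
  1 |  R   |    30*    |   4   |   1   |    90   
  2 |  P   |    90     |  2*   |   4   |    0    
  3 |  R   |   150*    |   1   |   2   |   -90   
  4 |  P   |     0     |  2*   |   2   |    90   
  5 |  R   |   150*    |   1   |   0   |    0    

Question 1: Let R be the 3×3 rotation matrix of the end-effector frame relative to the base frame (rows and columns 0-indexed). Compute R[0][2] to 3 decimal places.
0.500

End-effector z-axis (col 2 of R) = (0.5000,-0.8660,0.0000)
R[0][2] = 0.5000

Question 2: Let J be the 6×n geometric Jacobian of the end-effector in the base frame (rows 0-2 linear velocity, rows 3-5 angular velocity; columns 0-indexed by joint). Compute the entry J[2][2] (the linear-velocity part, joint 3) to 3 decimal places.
-0.268

axis z_2 = (0.5000,-0.8660,0.0000); lever o_n−o_2 = (0.7679,-1.8660,-4.4641)
cross product → J_v[:, 2] = (3.8660,2.2321,-0.2679)
J_ω[:, 2] = z_2
entry J[2][2] = -0.2679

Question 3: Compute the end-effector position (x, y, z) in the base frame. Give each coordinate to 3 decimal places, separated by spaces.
after link 1: o_1 = (0.8660, 0.5000, 4.0000)
after link 2: o_2 = (1.8660, -1.2321, 8.0000)
after link 3: o_3 = (1.5000, -2.5981, 6.2679)
after link 4: o_4 = (2.1340, -2.2321, 3.5359)
after link 5: o_5 = (2.6340, -3.0981, 3.5359)

2.634 -3.098 3.536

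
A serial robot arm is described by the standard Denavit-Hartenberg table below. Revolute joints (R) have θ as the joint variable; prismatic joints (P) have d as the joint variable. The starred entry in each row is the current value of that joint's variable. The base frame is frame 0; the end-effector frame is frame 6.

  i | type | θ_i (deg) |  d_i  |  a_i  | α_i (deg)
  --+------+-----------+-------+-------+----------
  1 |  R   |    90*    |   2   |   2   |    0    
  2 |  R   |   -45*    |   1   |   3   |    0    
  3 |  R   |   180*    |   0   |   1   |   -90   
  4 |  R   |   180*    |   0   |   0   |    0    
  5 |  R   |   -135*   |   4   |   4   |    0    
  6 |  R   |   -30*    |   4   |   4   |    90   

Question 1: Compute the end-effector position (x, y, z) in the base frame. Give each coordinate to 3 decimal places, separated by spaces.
2.339 -6.975 -0.864

after link 1: o_1 = (0.0000, 2.0000, 2.0000)
after link 2: o_2 = (2.1213, 4.1213, 3.0000)
after link 3: o_3 = (1.4142, 3.4142, 3.0000)
after link 4: o_4 = (1.4142, 3.4142, 3.0000)
after link 5: o_5 = (2.2426, -1.4142, 0.1716)
after link 6: o_6 = (2.3390, -6.9747, -0.8637)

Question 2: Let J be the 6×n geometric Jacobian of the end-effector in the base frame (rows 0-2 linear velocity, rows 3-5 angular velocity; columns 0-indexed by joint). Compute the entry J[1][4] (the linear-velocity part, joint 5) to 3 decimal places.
2.732

axis z_4 = (0.7071,-0.7071,0.0000); lever o_n−o_4 = (0.9248,-10.3889,-3.8637)
cross product → J_v[:, 4] = (2.7321,2.7321,-6.6921)
J_ω[:, 4] = z_4
entry J[1][4] = 2.7321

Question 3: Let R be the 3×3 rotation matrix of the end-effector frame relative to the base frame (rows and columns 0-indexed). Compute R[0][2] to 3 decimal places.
End-effector z-axis (col 2 of R) = (-0.1830,-0.1830,0.9659)
R[0][2] = -0.1830

-0.183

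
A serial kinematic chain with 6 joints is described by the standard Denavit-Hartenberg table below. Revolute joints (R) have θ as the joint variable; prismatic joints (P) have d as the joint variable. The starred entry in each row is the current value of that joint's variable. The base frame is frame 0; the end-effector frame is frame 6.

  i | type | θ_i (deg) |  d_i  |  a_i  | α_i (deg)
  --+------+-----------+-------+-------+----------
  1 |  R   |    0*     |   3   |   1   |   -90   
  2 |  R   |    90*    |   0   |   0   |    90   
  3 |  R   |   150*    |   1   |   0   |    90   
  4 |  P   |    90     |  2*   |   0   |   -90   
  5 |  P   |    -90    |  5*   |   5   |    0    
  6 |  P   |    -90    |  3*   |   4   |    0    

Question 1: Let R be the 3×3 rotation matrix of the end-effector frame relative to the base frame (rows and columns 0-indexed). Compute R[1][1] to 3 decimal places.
0.866

End-effector y-axis (col 1 of R) = (0.0000,0.8660,-0.5000)
R[1][1] = 0.8660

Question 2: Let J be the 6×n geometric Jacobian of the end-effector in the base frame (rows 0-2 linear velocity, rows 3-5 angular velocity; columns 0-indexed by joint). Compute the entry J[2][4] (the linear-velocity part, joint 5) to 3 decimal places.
-0.866

prismatic axis z_4 = (0.0000,-0.5000,-0.8660)
J_v[:, 4] = z_4; J_ω[:, 4] = (0,0,0)
entry J[2][4] = -0.8660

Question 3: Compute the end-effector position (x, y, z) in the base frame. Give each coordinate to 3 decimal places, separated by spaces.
-2.000 2.062 -7.428

after link 1: o_1 = (1.0000, 0.0000, 3.0000)
after link 2: o_2 = (1.0000, 0.0000, 3.0000)
after link 3: o_3 = (2.0000, 0.0000, 3.0000)
after link 4: o_4 = (2.0000, 1.7321, 2.0000)
after link 5: o_5 = (2.0000, 3.5622, -4.8301)
after link 6: o_6 = (-2.0000, 2.0622, -7.4282)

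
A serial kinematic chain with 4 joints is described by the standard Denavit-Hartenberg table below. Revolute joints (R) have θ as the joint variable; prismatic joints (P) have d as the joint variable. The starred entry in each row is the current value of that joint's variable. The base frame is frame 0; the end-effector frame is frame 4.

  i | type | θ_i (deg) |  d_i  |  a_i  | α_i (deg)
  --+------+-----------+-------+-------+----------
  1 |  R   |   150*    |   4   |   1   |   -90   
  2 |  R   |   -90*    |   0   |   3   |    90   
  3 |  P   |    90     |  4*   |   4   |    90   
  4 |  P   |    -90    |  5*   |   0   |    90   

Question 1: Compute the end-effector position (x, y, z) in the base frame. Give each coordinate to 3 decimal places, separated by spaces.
after link 1: o_1 = (-0.8660, 0.5000, 4.0000)
after link 2: o_2 = (-0.8660, 0.5000, 7.0000)
after link 3: o_3 = (0.5981, -4.9641, 7.0000)
after link 4: o_4 = (0.5981, -4.9641, 12.0000)

0.598 -4.964 12.000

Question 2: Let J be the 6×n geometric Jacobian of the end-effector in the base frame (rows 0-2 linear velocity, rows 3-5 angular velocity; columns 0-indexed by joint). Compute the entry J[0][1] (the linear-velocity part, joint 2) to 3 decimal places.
axis z_1 = (-0.5000,-0.8660,0.0000); lever o_n−o_1 = (1.4641,-5.4641,8.0000)
cross product → J_v[:, 1] = (-6.9282,4.0000,4.0000)
J_ω[:, 1] = z_1
entry J[0][1] = -6.9282

-6.928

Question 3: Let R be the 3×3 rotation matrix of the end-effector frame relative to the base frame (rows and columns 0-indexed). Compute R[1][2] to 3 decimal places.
0.866

End-effector z-axis (col 2 of R) = (0.5000,0.8660,-0.0000)
R[1][2] = 0.8660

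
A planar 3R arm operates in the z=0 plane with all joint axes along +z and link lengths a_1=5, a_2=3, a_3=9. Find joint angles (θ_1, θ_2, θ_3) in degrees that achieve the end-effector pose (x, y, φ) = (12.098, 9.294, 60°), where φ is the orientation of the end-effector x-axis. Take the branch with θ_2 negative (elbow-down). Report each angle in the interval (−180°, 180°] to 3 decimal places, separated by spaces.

22.336 -30.007 67.671

wrist centre = target − a_3·(cos φ, sin φ) = (7.5980, 1.4998)
cos θ_2 = (59.9789−5²−3²)/(2·5·3) = 0.8660; θ_2 = -30.0070° (elbow-down)
β = atan2(1.4998,7.5980) = 11.1661°; ψ = atan2(-1.5003,7.5979) = -11.1702°
θ_1 = β − ψ = 22.3363°
θ_3 = φ − θ_1 − θ_2 = 67.6707° (wrapped to (-180°,180°])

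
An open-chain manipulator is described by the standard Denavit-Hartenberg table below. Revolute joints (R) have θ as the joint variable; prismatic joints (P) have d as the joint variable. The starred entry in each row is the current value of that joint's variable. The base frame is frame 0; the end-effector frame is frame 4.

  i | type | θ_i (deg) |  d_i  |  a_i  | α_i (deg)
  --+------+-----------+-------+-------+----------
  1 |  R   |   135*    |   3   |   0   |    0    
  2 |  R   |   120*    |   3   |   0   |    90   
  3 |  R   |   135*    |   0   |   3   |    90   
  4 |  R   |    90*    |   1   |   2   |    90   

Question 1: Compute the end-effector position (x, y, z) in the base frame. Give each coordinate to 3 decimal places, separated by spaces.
after link 1: o_1 = (0.0000, 0.0000, 3.0000)
after link 2: o_2 = (0.0000, 0.0000, 6.0000)
after link 3: o_3 = (0.5490, 2.0490, 8.1213)
after link 4: o_4 = (-1.5658, 1.8837, 8.8284)

-1.566 1.884 8.828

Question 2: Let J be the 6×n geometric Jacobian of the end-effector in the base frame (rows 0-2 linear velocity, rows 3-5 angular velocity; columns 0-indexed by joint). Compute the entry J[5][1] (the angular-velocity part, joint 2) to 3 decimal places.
1.000

axis z_1 = (0.0000,0.0000,1.0000); lever o_n−o_1 = (-1.5658,1.8837,5.8284)
cross product → J_v[:, 1] = (-1.8837,-1.5658,0.0000)
J_ω[:, 1] = z_1
entry J[5][1] = 1.0000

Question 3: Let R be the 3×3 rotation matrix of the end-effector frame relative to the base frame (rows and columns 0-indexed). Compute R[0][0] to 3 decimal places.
End-effector x-axis (col 0 of R) = (-0.9659,0.2588,0.0000)
R[0][0] = -0.9659

-0.966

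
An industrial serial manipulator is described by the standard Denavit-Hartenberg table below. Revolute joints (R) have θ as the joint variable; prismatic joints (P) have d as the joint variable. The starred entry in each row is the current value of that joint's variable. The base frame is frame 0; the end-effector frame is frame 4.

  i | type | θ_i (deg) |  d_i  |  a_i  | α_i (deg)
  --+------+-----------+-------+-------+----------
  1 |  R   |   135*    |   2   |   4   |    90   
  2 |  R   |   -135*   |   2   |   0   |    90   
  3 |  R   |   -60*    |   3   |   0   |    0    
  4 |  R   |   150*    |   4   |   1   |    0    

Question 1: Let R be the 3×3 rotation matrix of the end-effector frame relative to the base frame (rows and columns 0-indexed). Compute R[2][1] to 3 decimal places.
0.707

End-effector y-axis (col 1 of R) = (-0.5000,0.5000,0.7071)
R[2][1] = 0.7071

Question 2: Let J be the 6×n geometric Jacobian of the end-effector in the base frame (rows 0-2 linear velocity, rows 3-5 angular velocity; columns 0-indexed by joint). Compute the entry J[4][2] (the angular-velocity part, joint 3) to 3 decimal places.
axis z_2 = (0.5000,-0.5000,0.7071); lever o_n−o_2 = (4.2071,-2.7929,4.9497)
cross product → J_v[:, 2] = (-0.5000,0.5000,0.7071)
J_ω[:, 2] = z_2
entry J[4][2] = -0.5000

-0.500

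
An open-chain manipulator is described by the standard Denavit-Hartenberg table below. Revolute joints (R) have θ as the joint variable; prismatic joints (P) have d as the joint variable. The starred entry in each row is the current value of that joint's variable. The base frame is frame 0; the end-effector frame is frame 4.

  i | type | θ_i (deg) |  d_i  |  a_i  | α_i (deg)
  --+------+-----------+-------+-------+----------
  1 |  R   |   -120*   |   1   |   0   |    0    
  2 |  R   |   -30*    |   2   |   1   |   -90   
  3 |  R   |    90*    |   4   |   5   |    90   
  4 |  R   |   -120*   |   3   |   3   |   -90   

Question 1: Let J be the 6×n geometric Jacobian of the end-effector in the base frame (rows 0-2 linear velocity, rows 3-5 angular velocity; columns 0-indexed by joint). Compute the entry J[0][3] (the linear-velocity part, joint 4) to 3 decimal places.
axis z_3 = (-0.8660,-0.5000,0.0000); lever o_n−o_3 = (-3.8971,0.7500,1.5000)
cross product → J_v[:, 3] = (-0.7500,1.2990,-2.5981)
J_ω[:, 3] = z_3
entry J[0][3] = -0.7500

-0.750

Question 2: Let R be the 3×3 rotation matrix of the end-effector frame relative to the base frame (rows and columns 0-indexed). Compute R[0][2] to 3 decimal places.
-0.250

End-effector z-axis (col 2 of R) = (-0.2500,0.4330,-0.8660)
R[0][2] = -0.2500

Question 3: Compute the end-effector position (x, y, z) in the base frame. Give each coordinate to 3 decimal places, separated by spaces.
-2.763 -3.214 -0.500

after link 1: o_1 = (0.0000, 0.0000, 1.0000)
after link 2: o_2 = (-0.8660, -0.5000, 3.0000)
after link 3: o_3 = (1.1340, -3.9641, -2.0000)
after link 4: o_4 = (-2.7631, -3.2141, -0.5000)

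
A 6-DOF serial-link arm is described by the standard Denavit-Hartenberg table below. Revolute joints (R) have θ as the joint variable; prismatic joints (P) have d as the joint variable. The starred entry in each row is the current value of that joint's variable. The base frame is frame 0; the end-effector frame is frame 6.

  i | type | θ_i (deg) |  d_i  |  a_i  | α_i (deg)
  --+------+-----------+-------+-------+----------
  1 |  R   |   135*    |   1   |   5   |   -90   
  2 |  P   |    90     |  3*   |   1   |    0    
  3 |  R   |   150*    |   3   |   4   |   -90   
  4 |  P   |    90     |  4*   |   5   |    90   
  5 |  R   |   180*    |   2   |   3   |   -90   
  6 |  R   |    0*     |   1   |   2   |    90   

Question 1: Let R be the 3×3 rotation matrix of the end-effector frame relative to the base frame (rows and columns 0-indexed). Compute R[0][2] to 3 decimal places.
End-effector z-axis (col 2 of R) = (0.3536,-0.3536,0.8660)
R[0][2] = 0.3536

0.354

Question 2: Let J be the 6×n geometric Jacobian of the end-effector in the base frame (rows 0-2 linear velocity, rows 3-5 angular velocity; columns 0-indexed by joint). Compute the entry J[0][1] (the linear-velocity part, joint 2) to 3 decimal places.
-0.707

prismatic axis z_1 = (-0.7071,-0.7071,0.0000)
J_v[:, 1] = z_1; J_ω[:, 1] = (0,0,0)
entry J[0][1] = -0.7071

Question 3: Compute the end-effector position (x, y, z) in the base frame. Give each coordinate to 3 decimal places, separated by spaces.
after link 1: o_1 = (-3.5355, 3.5355, 1.0000)
after link 2: o_2 = (-5.6569, 1.4142, 0.0000)
after link 3: o_3 = (-6.3640, -2.1213, 3.4641)
after link 4: o_4 = (-5.2779, 3.8637, 5.4641)
after link 5: o_5 = (-6.6921, 1.0353, 7.1962)
after link 6: o_6 = (-7.4940, -0.9913, 6.6962)

-7.494 -0.991 6.696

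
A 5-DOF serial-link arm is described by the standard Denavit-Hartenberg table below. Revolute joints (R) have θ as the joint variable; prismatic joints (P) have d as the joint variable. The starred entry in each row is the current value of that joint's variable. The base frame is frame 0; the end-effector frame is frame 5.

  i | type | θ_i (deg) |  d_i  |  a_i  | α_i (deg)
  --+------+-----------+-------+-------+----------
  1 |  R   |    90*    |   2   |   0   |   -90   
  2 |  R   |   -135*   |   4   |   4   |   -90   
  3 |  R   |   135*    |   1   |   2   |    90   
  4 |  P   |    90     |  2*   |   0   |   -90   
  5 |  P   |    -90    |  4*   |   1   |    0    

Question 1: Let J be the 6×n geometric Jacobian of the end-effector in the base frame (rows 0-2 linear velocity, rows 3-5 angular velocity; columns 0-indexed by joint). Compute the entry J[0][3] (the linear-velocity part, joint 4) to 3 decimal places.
0.707

prismatic axis z_3 = (0.7071,-0.5000,0.5000)
J_v[:, 3] = z_3; J_ω[:, 3] = (0,0,0)
entry J[0][3] = 0.7071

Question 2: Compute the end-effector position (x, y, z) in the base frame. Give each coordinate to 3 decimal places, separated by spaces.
after link 1: o_1 = (0.0000, 0.0000, 2.0000)
after link 2: o_2 = (-4.0000, -2.8284, 4.8284)
after link 3: o_3 = (-2.5858, -1.1213, 4.5355)
after link 4: o_4 = (-1.1716, -2.1213, 5.5355)
after link 5: o_5 = (-3.2929, -4.6213, 8.0355)

-3.293 -4.621 8.036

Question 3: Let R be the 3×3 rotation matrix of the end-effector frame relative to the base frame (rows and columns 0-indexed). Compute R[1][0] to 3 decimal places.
End-effector x-axis (col 0 of R) = (0.7071,-0.5000,0.5000)
R[1][0] = -0.5000

-0.500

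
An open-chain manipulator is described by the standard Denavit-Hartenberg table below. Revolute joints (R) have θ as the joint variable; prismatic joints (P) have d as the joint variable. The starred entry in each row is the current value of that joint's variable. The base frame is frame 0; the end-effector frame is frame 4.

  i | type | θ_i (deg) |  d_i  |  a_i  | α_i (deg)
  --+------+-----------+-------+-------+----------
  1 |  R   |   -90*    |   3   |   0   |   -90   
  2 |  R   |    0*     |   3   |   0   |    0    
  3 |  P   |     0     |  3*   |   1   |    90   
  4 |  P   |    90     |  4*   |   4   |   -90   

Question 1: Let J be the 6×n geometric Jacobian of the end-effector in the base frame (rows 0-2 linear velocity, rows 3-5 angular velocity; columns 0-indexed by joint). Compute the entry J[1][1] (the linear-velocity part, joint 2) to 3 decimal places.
-4.000

axis z_1 = (1.0000,0.0000,0.0000); lever o_n−o_1 = (10.0000,-1.0000,4.0000)
cross product → J_v[:, 1] = (0.0000,-4.0000,-1.0000)
J_ω[:, 1] = z_1
entry J[1][1] = -4.0000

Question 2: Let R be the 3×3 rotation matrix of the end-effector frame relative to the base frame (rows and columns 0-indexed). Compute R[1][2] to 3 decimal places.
End-effector z-axis (col 2 of R) = (0.0000,1.0000,0.0000)
R[1][2] = 1.0000

1.000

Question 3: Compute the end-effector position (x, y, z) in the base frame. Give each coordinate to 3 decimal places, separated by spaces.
after link 1: o_1 = (0.0000, 0.0000, 3.0000)
after link 2: o_2 = (3.0000, 0.0000, 3.0000)
after link 3: o_3 = (6.0000, -1.0000, 3.0000)
after link 4: o_4 = (10.0000, -1.0000, 7.0000)

10.000 -1.000 7.000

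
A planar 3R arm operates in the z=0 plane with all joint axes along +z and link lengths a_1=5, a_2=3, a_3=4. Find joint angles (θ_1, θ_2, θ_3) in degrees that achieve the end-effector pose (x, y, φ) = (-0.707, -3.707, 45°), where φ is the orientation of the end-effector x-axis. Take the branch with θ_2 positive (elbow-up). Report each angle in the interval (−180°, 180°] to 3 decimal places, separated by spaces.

wrist centre = target − a_3·(cos φ, sin φ) = (-3.5354, -6.5354)
cos θ_2 = (55.2111−5²−3²)/(2·5·3) = 0.7070; θ_2 = 45.0058° (elbow-up)
β = atan2(-6.5354,-3.5354) = -118.4118°; ψ = atan2(2.1215,7.1211) = 16.5900°
θ_1 = β − ψ = -135.0017°
θ_3 = φ − θ_1 − θ_2 = 134.9959° (wrapped to (-180°,180°])

-135.002 45.006 134.996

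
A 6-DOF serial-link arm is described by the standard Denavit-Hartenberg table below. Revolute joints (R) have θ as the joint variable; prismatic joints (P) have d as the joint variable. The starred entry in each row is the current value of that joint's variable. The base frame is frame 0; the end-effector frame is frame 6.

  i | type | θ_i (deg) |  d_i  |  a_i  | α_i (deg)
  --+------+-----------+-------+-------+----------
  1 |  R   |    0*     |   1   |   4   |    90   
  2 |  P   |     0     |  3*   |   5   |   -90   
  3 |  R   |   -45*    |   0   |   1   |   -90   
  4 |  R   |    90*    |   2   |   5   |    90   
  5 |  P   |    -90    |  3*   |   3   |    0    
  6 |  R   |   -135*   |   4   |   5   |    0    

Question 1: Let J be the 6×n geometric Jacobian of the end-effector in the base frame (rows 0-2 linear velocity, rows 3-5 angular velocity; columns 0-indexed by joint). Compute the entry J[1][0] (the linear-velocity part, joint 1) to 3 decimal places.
16.450

axis z_0 = ẑ; lever o_n−o_0 = (16.4497,-6.8640,-0.4645)
cross product → J_v[:, 0] = (6.8640,16.4497,-0.0000)
J_ω[:, 0] = z_0
entry J[1][0] = 16.4497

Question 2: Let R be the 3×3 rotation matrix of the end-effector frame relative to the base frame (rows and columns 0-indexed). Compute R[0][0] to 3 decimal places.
0.500

End-effector x-axis (col 0 of R) = (0.5000,0.5000,0.7071)
R[0][0] = 0.5000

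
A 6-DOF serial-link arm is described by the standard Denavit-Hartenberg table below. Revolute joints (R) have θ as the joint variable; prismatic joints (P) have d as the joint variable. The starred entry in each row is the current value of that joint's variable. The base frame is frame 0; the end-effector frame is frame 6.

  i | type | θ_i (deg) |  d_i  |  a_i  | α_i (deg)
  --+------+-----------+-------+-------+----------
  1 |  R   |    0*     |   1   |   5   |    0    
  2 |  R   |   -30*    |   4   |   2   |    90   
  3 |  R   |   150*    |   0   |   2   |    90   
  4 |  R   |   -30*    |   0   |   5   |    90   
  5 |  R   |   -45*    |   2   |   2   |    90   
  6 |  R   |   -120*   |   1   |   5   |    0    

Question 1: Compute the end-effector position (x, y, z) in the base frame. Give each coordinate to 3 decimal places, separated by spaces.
after link 1: o_1 = (5.0000, 0.0000, 1.0000)
after link 2: o_2 = (6.7321, -1.0000, 5.0000)
after link 3: o_3 = (5.2321, -0.1340, 6.0000)
after link 4: o_4 = (3.2345, 3.9061, 8.1651)
after link 5: o_5 = (3.6731, 6.4693, 7.0527)
after link 6: o_6 = (1.6223, 1.8943, 7.9821)

1.622 1.894 7.982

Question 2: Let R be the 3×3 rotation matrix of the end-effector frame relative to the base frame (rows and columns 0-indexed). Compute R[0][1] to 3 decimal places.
End-effector y-axis (col 1 of R) = (-0.9138,0.3812,-0.1402)
R[0][1] = -0.9138

-0.914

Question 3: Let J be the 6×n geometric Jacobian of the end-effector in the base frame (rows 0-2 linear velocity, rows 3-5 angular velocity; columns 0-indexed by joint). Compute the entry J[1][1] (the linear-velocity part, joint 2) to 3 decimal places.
axis z_1 = (0.0000,0.0000,1.0000); lever o_n−o_1 = (-3.3777,1.8943,6.9821)
cross product → J_v[:, 1] = (-1.8943,-3.3777,0.0000)
J_ω[:, 1] = z_1
entry J[1][1] = -3.3777

-3.378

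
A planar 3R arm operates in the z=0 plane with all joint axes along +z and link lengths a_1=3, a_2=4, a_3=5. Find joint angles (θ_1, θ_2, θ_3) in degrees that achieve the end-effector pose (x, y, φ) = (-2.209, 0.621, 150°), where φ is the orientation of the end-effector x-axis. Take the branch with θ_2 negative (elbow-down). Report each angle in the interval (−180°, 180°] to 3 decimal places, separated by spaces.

wrist centre = target − a_3·(cos φ, sin φ) = (2.1211, -1.8790)
cos θ_2 = (8.0298−3²−4²)/(2·3·4) = -0.7071; θ_2 = -134.9987° (elbow-down)
β = atan2(-1.8790,2.1211) = -41.5361°; ψ = atan2(-2.8285,0.1716) = -86.5275°
θ_1 = β − ψ = 44.9913°
θ_3 = φ − θ_1 − θ_2 = -119.9926° (wrapped to (-180°,180°])

44.991 -134.999 -119.993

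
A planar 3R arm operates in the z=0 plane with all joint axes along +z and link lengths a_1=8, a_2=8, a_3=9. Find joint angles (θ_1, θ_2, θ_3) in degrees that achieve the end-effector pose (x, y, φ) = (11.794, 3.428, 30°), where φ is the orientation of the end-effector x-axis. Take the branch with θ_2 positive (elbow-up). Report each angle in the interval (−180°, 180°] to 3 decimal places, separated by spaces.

-90.004 150.001 -29.997

wrist centre = target − a_3·(cos φ, sin φ) = (3.9998, -1.0720)
cos θ_2 = (17.1474−8²−8²)/(2·8·8) = -0.8660; θ_2 = 150.0012° (elbow-up)
β = atan2(-1.0720,3.9998) = -15.0035°; ψ = atan2(3.9998,1.0717) = 75.0006°
θ_1 = β − ψ = -90.0042°
θ_3 = φ − θ_1 − θ_2 = -29.9971° (wrapped to (-180°,180°])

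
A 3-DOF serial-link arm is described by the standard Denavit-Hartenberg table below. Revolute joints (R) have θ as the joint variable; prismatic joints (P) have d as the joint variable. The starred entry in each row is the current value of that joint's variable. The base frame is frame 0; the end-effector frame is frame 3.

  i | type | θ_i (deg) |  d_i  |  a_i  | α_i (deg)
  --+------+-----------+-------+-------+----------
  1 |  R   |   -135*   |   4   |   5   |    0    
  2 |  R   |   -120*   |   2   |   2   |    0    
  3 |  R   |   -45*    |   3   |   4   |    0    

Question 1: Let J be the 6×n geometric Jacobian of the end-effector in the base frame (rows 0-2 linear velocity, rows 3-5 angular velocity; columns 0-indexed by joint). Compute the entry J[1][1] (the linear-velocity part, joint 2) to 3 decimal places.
axis z_1 = (0.0000,0.0000,1.0000); lever o_n−o_1 = (1.4824,5.3960,5.0000)
cross product → J_v[:, 1] = (-5.3960,1.4824,0.0000)
J_ω[:, 1] = z_1
entry J[1][1] = 1.4824

1.482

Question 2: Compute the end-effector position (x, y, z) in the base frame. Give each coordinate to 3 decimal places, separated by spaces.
-2.053 1.860 9.000

after link 1: o_1 = (-3.5355, -3.5355, 4.0000)
after link 2: o_2 = (-4.0532, -1.6037, 6.0000)
after link 3: o_3 = (-2.0532, 1.8604, 9.0000)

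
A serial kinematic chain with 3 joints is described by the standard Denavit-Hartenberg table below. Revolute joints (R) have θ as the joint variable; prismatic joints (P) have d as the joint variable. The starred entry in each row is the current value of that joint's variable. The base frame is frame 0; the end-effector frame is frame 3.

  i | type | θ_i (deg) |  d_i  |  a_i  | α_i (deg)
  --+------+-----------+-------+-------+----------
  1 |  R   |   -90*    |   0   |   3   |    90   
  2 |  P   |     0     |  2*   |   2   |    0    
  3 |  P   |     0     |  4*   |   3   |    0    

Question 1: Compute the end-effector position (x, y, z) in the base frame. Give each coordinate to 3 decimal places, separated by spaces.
after link 1: o_1 = (0.0000, -3.0000, 0.0000)
after link 2: o_2 = (-2.0000, -5.0000, 0.0000)
after link 3: o_3 = (-6.0000, -8.0000, 0.0000)

-6.000 -8.000 0.000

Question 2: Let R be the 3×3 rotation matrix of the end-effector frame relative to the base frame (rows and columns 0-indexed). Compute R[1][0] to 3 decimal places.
End-effector x-axis (col 0 of R) = (0.0000,-1.0000,0.0000)
R[1][0] = -1.0000

-1.000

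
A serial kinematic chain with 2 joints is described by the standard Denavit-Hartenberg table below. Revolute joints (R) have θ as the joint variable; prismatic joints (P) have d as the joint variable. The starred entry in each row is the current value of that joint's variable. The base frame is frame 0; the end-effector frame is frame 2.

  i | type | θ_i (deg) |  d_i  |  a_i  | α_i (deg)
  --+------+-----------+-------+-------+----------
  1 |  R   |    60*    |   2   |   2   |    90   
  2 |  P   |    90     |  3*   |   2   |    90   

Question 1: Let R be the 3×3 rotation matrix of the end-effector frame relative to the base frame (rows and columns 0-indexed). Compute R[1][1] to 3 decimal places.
-0.500

End-effector y-axis (col 1 of R) = (0.8660,-0.5000,0.0000)
R[1][1] = -0.5000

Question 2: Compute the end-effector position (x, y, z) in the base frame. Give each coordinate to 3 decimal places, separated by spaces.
3.598 0.232 4.000

after link 1: o_1 = (1.0000, 1.7321, 2.0000)
after link 2: o_2 = (3.5981, 0.2321, 4.0000)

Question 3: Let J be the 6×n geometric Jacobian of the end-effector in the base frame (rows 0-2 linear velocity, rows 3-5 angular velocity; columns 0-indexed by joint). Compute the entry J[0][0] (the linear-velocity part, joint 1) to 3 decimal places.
axis z_0 = ẑ; lever o_n−o_0 = (3.5981,0.2321,4.0000)
cross product → J_v[:, 0] = (-0.2321,3.5981,0.0000)
J_ω[:, 0] = z_0
entry J[0][0] = -0.2321

-0.232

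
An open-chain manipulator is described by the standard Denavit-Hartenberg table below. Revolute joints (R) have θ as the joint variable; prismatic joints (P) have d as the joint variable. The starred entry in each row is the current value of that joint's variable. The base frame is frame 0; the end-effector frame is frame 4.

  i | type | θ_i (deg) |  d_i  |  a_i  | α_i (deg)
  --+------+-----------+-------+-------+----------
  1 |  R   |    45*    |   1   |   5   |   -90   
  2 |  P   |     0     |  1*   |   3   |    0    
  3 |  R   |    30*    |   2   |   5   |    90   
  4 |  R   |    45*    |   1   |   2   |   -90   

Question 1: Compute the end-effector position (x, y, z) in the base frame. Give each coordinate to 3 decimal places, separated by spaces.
after link 1: o_1 = (3.5355, 3.5355, 1.0000)
after link 2: o_2 = (4.9497, 6.3640, 1.0000)
after link 3: o_3 = (6.5974, 10.8400, -1.5000)
after link 4: o_4 = (6.8170, 13.0596, -1.3411)

6.817 13.060 -1.341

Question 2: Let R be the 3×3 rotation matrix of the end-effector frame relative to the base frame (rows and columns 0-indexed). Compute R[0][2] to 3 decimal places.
-0.933

End-effector z-axis (col 2 of R) = (-0.9330,0.0670,0.3536)
R[0][2] = -0.9330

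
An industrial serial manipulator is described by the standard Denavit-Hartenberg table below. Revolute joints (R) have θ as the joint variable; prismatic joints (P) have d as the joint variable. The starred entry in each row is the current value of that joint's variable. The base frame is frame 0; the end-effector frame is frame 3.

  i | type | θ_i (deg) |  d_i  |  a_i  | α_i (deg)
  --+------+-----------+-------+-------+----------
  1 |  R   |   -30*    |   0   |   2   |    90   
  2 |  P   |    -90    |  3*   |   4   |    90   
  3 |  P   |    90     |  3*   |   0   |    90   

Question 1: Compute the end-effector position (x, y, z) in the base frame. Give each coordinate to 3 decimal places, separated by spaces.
after link 1: o_1 = (1.7321, -1.0000, 0.0000)
after link 2: o_2 = (0.2321, -3.5981, -4.0000)
after link 3: o_3 = (-2.3660, -2.0981, -4.0000)

-2.366 -2.098 -4.000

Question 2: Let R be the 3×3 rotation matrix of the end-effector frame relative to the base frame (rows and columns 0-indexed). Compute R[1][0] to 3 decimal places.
End-effector x-axis (col 0 of R) = (-0.5000,-0.8660,0.0000)
R[1][0] = -0.8660

-0.866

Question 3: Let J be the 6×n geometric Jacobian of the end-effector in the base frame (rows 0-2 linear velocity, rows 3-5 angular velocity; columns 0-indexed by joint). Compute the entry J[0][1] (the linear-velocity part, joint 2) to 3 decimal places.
prismatic axis z_1 = (-0.5000,-0.8660,0.0000)
J_v[:, 1] = z_1; J_ω[:, 1] = (0,0,0)
entry J[0][1] = -0.5000

-0.500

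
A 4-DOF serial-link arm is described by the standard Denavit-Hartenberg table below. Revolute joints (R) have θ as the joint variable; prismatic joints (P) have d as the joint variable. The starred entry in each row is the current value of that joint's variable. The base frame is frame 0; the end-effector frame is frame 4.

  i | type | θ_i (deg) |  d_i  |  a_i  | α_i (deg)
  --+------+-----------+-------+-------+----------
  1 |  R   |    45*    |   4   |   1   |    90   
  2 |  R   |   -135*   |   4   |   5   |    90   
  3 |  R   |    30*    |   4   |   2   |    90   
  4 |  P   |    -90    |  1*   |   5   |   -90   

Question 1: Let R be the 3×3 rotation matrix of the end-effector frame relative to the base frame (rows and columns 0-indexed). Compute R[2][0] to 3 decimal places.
End-effector x-axis (col 0 of R) = (0.5000,0.5000,-0.7071)
R[2][0] = -0.7071

-0.707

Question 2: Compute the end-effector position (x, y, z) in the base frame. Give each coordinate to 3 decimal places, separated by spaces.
after link 1: o_1 = (0.7071, 0.7071, 4.0000)
after link 2: o_2 = (1.0355, -4.6213, 0.4645)
after link 3: o_3 = (-1.1234, -8.1945, 2.0681)
after link 4: o_4 = (0.5142, -5.3321, -1.8209)

0.514 -5.332 -1.821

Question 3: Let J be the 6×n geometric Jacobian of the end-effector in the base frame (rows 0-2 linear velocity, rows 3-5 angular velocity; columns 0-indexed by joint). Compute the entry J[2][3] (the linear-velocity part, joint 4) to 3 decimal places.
prismatic axis z_3 = (-0.8624,0.3624,-0.3536)
J_v[:, 3] = z_3; J_ω[:, 3] = (0,0,0)
entry J[2][3] = -0.3536

-0.354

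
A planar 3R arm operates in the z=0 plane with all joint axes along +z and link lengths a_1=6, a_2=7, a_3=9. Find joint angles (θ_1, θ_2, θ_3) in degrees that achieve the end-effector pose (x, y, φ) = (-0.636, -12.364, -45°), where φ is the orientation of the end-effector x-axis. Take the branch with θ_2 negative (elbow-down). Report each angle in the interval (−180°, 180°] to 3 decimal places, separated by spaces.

wrist centre = target − a_3·(cos φ, sin φ) = (-7.0000, -6.0000)
cos θ_2 = (84.9999−6²−7²)/(2·6·7) = -0.0000; θ_2 = -90.0001° (elbow-down)
β = atan2(-6.0000,-7.0000) = -139.3984°; ψ = atan2(-7.0000,6.0000) = -49.3987°
θ_1 = β − ψ = -89.9996°
θ_3 = φ − θ_1 − θ_2 = 134.9997° (wrapped to (-180°,180°])

-90.000 -90.000 135.000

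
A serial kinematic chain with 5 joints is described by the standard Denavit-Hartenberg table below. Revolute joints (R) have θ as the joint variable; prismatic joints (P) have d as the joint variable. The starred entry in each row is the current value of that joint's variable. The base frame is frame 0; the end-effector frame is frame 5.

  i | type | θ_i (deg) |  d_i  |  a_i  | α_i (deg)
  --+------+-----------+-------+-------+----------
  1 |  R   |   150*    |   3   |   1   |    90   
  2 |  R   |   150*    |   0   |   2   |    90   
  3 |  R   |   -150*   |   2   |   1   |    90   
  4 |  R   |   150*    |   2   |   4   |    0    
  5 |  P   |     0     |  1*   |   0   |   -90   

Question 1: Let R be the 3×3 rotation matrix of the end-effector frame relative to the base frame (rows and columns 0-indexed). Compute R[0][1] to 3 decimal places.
-0.058

End-effector y-axis (col 1 of R) = (-0.0580,-0.9665,0.2500)
R[0][1] = -0.0580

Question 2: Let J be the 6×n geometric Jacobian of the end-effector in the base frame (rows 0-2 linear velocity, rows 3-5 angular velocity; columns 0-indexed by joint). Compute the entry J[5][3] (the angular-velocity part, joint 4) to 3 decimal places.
-0.250

axis z_3 = (0.0580,0.9665,-0.2500); lever o_n−o_3 = (2.4240,3.6005,2.4821)
cross product → J_v[:, 3] = (3.2990,-0.7500,-2.1340)
J_ω[:, 3] = z_3
entry J[5][3] = -0.2500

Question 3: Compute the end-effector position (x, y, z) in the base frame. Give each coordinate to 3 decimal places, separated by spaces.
after link 1: o_1 = (-0.8660, 0.5000, 3.0000)
after link 2: o_2 = (0.6340, -0.3660, 4.0000)
after link 3: o_3 = (-1.1316, 0.0760, 5.2990)
after link 4: o_4 = (1.2345, 2.7099, 8.0311)
after link 5: o_5 = (1.2925, 3.6764, 7.7811)

1.292 3.676 7.781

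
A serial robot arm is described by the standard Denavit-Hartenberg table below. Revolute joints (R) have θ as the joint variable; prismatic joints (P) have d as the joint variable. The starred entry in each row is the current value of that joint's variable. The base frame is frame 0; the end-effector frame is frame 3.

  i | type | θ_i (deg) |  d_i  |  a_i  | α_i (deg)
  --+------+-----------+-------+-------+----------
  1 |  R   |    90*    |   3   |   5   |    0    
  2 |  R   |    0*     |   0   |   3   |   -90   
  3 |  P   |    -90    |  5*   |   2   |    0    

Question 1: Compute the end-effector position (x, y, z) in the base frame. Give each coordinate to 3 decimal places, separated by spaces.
-5.000 8.000 5.000

after link 1: o_1 = (0.0000, 5.0000, 3.0000)
after link 2: o_2 = (0.0000, 8.0000, 3.0000)
after link 3: o_3 = (-5.0000, 8.0000, 5.0000)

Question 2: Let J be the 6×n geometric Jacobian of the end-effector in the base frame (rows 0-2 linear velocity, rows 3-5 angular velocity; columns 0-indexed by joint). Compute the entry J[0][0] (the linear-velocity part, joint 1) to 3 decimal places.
-8.000

axis z_0 = ẑ; lever o_n−o_0 = (-5.0000,8.0000,5.0000)
cross product → J_v[:, 0] = (-8.0000,-5.0000,0.0000)
J_ω[:, 0] = z_0
entry J[0][0] = -8.0000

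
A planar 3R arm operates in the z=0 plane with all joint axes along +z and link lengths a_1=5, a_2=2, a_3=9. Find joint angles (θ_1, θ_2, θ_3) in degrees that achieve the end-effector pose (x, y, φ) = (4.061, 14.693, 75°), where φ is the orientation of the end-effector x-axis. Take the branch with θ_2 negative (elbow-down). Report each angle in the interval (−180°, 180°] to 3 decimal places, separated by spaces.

wrist centre = target − a_3·(cos φ, sin φ) = (1.7316, 5.9997)
cos θ_2 = (38.9945−5²−2²)/(2·5·2) = 0.4997; θ_2 = -60.0180° (elbow-down)
β = atan2(5.9997,1.7316) = 73.9008°; ψ = atan2(-1.7324,5.9995) = -16.1063°
θ_1 = β − ψ = 90.0070°
θ_3 = φ − θ_1 − θ_2 = 45.0110° (wrapped to (-180°,180°])

90.007 -60.018 45.011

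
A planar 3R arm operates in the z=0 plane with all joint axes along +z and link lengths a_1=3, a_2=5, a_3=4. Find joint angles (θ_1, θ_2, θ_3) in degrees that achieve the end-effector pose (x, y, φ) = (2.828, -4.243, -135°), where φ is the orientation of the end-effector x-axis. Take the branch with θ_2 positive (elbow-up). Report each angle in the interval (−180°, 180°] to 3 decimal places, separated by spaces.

-73.082 90.007 -151.925

wrist centre = target − a_3·(cos φ, sin φ) = (5.6564, -1.4146)
cos θ_2 = (33.9962−3²−5²)/(2·3·5) = -0.0001; θ_2 = 90.0073° (elbow-up)
β = atan2(-1.4146,5.6564) = -14.0407°; ψ = atan2(5.0000,2.9994) = 59.0416°
θ_1 = β − ψ = -73.0823°
θ_3 = φ − θ_1 − θ_2 = -151.9250° (wrapped to (-180°,180°])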